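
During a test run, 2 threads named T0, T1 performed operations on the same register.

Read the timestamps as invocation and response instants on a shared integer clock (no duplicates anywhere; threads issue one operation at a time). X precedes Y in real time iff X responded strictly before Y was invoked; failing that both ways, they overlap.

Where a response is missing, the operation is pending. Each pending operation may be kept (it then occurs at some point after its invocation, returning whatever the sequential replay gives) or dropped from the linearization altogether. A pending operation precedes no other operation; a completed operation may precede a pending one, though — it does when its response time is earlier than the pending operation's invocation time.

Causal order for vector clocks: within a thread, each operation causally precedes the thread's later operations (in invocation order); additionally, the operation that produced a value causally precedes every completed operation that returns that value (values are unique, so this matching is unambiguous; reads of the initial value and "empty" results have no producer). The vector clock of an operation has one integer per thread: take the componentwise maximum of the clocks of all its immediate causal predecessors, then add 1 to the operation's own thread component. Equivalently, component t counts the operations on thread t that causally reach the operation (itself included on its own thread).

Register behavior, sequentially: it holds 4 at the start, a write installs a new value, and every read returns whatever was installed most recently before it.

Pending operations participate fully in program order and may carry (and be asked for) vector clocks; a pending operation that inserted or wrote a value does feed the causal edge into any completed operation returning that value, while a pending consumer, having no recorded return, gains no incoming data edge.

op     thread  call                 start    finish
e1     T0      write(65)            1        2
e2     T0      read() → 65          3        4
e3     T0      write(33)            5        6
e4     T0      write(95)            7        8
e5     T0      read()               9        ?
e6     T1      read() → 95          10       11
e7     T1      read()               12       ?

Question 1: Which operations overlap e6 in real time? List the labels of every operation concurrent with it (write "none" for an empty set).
concurrent with e6 ([10,11]): every op whose interval crosses 10..11
e1 [1,2]: before
e2 [3,4]: before
e3 [5,6]: before
e4 [7,8]: before
e5 [9,…): concurrent
e7 [12,…): after

e5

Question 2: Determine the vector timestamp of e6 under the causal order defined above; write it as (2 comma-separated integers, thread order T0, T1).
root op e1, invoked 1: fresh clock plus T0's own tick → (1, 0)
merge at e2 (invoked 3): VC(e1)=(1, 0), own-thread bump on T0 → (2, 0)
merge at e3 (invoked 5): VC(e2)=(2, 0), own-thread bump on T0 → (3, 0)
merge at e4 (invoked 7): VC(e3)=(3, 0), own-thread bump on T0 → (4, 0)
merge at e6 (invoked 10): VC(e4)=(4, 0), own-thread bump on T1 → (4, 1)
merge at e5 (invoked 9): VC(e4)=(4, 0), own-thread bump on T0 → (5, 0)
merge at e7 (invoked 12): VC(e6)=(4, 1), own-thread bump on T1 → (4, 2)
target: VC(e6) = (4, 1)

(4, 1)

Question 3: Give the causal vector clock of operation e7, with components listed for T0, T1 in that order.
VC(e1, invoked at 1): no causal predecessors; +1 on T0 → (1, 0)
from VC(e1)=(1, 0), e2 (invoked 3) maxes components and bumps T0 → (2, 0)
from VC(e2)=(2, 0), e3 (invoked 5) maxes components and bumps T0 → (3, 0)
from VC(e3)=(3, 0), e4 (invoked 7) maxes components and bumps T0 → (4, 0)
from VC(e4)=(4, 0), e6 (invoked 10) maxes components and bumps T1 → (4, 1)
from VC(e4)=(4, 0), e5 (invoked 9) maxes components and bumps T0 → (5, 0)
from VC(e6)=(4, 1), e7 (invoked 12) maxes components and bumps T1 → (4, 2)
target: VC(e7) = (4, 2)

(4, 2)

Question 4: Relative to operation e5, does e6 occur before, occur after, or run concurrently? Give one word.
e6 spans [10,11], e5 spans [9,…)
the intervals overlap in both directions

concurrent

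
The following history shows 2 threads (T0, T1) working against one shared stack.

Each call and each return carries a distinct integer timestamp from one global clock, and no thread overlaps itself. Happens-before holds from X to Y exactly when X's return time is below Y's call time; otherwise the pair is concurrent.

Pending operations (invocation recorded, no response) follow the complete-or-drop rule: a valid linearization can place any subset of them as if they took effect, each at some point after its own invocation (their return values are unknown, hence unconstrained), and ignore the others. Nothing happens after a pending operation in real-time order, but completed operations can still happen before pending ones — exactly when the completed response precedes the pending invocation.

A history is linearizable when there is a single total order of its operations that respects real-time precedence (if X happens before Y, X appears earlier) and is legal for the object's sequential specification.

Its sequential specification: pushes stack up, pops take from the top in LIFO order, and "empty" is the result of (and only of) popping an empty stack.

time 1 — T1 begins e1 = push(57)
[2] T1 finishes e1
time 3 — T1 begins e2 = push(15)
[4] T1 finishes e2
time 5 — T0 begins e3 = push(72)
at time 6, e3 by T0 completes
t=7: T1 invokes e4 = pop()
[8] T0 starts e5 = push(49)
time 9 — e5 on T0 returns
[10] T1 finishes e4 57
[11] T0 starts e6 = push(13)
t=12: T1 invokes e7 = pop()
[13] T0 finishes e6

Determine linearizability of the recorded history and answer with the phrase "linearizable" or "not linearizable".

events 1..9 are fine; event 10 — the response of e4 at time 10 — makes the prefix non-linearizable
5 completed operations, 2 real-time-consistent orders — every stack replay fails
e.g. e1, e2, e3, e4, e5: illegal at step 4, since e4 pop() → 57 cannot apply there
e.g. e1, e2, e3, e5, e4: illegal at step 5, since e4 pop() → 57 cannot apply there

not linearizable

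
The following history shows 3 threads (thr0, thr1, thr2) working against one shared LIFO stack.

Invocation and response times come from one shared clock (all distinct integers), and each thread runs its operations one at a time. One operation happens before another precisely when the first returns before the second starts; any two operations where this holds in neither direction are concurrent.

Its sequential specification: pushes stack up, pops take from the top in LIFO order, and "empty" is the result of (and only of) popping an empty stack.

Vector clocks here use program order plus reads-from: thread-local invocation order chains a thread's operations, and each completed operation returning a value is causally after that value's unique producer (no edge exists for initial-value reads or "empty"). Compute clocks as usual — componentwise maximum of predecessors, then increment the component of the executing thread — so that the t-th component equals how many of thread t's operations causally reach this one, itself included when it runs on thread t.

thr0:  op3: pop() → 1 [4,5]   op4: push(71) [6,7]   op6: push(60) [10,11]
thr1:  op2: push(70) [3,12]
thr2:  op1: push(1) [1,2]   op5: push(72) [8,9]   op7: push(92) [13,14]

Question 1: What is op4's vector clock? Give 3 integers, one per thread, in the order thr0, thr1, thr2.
root op op1, invoked 1: fresh clock plus thr2's own tick → (0, 0, 1)
root op op2, invoked 3: fresh clock plus thr1's own tick → (0, 1, 0)
from VC(op1)=(0, 0, 1), op5 (invoked 8) maxes components and bumps thr2 → (0, 0, 2)
from VC(op1)=(0, 0, 1), op3 (invoked 4) maxes components and bumps thr0 → (1, 0, 1)
from VC(op5)=(0, 0, 2), op7 (invoked 13) maxes components and bumps thr2 → (0, 0, 3)
from VC(op3)=(1, 0, 1), op4 (invoked 6) maxes components and bumps thr0 → (2, 0, 1)
from VC(op4)=(2, 0, 1), op6 (invoked 10) maxes components and bumps thr0 → (3, 0, 1)
target: VC(op4) = (2, 0, 1)

(2, 0, 1)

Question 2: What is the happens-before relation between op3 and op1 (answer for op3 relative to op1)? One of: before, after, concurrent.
op3 spans [4,5], op1 spans [1,2]
resp(op1)=2 < inv(op3)=4

after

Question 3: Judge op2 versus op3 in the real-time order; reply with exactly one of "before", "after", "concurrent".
op2 spans [3,12], op3 spans [4,5]
the intervals overlap in both directions

concurrent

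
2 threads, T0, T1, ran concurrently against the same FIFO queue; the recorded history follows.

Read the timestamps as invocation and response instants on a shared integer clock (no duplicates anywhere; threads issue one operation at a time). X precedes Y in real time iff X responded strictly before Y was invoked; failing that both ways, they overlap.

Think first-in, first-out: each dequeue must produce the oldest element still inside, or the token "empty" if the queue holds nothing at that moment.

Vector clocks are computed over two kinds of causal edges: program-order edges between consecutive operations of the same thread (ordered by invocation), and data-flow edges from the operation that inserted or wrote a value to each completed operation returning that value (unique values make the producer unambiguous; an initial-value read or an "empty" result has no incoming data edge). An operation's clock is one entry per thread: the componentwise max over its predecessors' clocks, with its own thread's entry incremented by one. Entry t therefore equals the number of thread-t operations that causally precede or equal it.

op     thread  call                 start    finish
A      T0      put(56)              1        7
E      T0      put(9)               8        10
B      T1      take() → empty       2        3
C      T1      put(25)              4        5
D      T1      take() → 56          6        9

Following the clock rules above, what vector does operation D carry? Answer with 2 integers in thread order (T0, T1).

(1, 3)

B, invoked 2, has no incoming edges; only T1's bump applies → (0, 1)
A, invoked 1, has no incoming edges; only T0's bump applies → (1, 0)
merge at C (invoked 4): VC(B)=(0, 1), own-thread bump on T1 → (0, 2)
merge at E (invoked 8): VC(A)=(1, 0), own-thread bump on T0 → (2, 0)
merge at D (invoked 6): VC(A)=(1, 0), VC(C)=(0, 2), own-thread bump on T1 → (1, 3)
target: VC(D) = (1, 3)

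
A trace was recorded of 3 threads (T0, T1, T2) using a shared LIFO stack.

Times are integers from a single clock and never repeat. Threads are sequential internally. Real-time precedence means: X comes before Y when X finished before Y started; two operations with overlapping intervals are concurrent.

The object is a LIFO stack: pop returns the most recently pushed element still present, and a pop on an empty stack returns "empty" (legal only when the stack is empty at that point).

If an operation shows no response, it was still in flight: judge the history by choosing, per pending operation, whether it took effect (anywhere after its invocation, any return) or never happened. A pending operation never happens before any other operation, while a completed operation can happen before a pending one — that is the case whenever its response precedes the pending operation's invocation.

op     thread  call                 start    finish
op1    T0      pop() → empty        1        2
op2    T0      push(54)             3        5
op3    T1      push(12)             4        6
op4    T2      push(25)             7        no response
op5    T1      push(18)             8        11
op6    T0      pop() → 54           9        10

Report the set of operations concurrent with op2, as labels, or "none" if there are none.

op3

op2 spans [3,5]: anything still running between times 3 and 5 counts as concurrent
op1 [1,2]: before
op3 [4,6]: concurrent
op4 [7,…): after
op5 [8,11]: after
op6 [9,10]: after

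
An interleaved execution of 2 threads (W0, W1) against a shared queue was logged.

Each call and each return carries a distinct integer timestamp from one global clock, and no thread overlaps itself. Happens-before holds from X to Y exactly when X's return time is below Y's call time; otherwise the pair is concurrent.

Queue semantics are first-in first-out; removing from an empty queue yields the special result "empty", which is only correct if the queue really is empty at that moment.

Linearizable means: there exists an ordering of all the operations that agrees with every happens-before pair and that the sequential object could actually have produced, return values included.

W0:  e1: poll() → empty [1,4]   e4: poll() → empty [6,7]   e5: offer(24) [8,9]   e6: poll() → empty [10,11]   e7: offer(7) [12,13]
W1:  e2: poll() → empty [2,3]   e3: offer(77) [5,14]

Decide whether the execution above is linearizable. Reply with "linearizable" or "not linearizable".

already the first 11 events (up to e6's response at time 11) admit no linearization; the first 10 still do
checked exhaustively: 2 real-time-consistent orders of 5 completed operations, zero legal queue replays
no escape via the 1 pending operation (e3): every completion choice fails
sample order e1, e2, e4, e5, e6 (pending dropped) stalls at step 5 — e6 poll() → empty has no legal effect
sample order e2, e1, e4, e5, e6 (pending dropped) stalls at step 5 — e6 poll() → empty has no legal effect

not linearizable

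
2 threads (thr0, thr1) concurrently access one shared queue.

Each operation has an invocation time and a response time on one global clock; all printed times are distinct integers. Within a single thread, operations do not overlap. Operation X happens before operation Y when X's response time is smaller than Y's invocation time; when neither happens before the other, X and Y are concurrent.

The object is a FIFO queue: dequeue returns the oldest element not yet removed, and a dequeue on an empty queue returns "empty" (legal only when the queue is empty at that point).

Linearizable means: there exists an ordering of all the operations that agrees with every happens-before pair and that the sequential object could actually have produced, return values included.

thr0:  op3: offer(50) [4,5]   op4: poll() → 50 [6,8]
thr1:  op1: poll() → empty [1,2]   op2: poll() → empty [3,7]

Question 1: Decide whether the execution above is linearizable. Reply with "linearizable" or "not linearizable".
witness order: op1, op2, op3, op4
step 1: op1 poll() → empty — queue <>
step 2: op2 poll() → empty — queue <>
step 3: op3 offer(50) — queue <50>
step 4: op4 poll() → 50 — queue <>

linearizable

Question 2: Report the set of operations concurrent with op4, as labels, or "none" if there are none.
Answer: op2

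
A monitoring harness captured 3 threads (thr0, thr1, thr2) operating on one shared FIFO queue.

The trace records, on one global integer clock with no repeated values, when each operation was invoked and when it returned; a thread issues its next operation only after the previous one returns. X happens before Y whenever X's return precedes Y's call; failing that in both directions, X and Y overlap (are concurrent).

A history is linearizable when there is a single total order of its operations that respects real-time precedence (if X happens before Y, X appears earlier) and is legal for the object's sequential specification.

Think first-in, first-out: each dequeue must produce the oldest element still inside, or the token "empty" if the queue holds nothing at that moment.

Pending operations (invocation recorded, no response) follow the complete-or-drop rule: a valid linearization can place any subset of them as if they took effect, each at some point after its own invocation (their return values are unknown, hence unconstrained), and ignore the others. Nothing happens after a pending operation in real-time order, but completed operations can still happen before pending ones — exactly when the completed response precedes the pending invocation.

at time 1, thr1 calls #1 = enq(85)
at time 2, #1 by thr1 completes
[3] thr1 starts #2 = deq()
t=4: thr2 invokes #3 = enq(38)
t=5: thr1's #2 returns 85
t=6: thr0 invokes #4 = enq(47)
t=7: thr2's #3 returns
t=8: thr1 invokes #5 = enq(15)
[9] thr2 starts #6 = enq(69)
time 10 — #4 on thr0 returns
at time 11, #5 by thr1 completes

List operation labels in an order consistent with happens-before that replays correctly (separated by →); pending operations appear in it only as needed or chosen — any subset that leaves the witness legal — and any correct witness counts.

#1 → #2 → #3 → #4 → #5

step 1: #1 enq(85) — queue <85>
step 2: #2 deq() → 85 — queue <>
step 3: #3 enq(38) — queue <38>
step 4: #4 enq(47) — queue <38,47>
step 5: #5 enq(15) — queue <38,47,15>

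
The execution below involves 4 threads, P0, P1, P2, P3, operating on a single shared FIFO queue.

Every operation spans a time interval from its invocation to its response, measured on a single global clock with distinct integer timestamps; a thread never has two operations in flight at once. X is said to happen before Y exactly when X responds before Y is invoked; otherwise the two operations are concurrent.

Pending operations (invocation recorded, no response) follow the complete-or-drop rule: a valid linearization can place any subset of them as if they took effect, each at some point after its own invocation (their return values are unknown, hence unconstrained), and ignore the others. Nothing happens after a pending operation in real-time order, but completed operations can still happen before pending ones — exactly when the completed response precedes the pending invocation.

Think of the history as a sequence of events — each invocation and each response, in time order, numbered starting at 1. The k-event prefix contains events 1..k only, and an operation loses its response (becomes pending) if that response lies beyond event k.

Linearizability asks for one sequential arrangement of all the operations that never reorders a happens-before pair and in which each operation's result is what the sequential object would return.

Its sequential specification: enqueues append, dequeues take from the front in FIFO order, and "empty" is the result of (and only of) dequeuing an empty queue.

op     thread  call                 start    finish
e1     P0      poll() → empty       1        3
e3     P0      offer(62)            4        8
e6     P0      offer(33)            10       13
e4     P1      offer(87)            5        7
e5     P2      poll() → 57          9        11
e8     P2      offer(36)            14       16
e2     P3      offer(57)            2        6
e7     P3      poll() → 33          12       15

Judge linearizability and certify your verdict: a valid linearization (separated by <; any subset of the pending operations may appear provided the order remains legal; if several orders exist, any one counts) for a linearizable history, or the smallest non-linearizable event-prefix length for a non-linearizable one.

not linearizable — minimal violating prefix: 15 events

prefix check: 1..14 passes, 1..15 fails once e7's time-15 response joins
no legal order exists: 24 real-time-consistent candidates over 7 completed FIFO queue operations, all rejected
no escape via the 1 pending operation (e8): every completion choice fails
e.g. e1, e2, e3, e4, e5, e6, e7 (pending dropped): illegal at step 7, since e7 poll() → 33 cannot apply there
e.g. e1, e2, e3, e4, e5, e7, e6 (pending dropped): illegal at step 6, since e7 poll() → 33 cannot apply there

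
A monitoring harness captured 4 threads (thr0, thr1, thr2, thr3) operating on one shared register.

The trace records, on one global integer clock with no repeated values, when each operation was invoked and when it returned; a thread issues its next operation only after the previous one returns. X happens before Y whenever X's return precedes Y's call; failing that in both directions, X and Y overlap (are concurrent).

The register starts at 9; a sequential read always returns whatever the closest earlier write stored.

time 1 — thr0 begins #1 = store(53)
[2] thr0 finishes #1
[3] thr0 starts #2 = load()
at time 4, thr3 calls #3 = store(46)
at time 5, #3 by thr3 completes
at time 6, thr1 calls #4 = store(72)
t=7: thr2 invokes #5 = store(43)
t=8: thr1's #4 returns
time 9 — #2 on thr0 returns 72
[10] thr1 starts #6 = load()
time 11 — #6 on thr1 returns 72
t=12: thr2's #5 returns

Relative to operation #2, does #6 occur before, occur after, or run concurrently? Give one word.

after

#6 spans [10,11], #2 spans [3,9]
resp(#2)=9 < inv(#6)=10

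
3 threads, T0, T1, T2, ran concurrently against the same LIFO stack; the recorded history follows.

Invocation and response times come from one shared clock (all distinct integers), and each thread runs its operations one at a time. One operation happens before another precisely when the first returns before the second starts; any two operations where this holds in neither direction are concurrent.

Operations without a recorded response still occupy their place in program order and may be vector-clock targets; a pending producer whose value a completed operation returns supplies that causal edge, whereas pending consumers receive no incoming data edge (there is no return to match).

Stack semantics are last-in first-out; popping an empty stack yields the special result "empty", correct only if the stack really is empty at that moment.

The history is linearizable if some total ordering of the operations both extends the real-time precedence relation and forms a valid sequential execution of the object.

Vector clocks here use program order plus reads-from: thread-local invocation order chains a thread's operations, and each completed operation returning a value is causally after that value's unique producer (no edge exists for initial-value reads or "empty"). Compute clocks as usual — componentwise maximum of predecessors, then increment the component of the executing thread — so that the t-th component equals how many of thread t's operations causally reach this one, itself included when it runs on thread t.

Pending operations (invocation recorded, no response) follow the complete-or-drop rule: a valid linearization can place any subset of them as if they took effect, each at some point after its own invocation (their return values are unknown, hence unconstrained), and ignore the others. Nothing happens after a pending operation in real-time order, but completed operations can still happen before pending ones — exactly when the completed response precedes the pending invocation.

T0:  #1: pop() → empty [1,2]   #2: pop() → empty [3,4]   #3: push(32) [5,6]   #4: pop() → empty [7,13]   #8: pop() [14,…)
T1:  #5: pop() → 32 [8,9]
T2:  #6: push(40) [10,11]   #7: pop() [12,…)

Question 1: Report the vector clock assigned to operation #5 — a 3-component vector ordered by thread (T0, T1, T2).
VC(#6, invoked at 10): no causal predecessors; +1 on T2 → (0, 0, 1)
VC(#1, invoked at 1): no causal predecessors; +1 on T0 → (1, 0, 0)
from VC(#6)=(0, 0, 1), #7 (invoked 12) maxes components and bumps T2 → (0, 0, 2)
from VC(#1)=(1, 0, 0), #2 (invoked 3) maxes components and bumps T0 → (2, 0, 0)
from VC(#2)=(2, 0, 0), #3 (invoked 5) maxes components and bumps T0 → (3, 0, 0)
from VC(#3)=(3, 0, 0), #5 (invoked 8) maxes components and bumps T1 → (3, 1, 0)
from VC(#3)=(3, 0, 0), #4 (invoked 7) maxes components and bumps T0 → (4, 0, 0)
from VC(#4)=(4, 0, 0), #8 (invoked 14) maxes components and bumps T0 → (5, 0, 0)
target: VC(#5) = (3, 1, 0)

(3, 1, 0)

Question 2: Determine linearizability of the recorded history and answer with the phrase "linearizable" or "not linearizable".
a witness: #1, #2, #3, #5, #4, #6
after step 1 (#1 pop() → empty): stack <>
after step 2 (#2 pop() → empty): stack <>
after step 3 (#3 push(32)): stack <32>
after step 4 (#5 pop() → 32): stack <>
after step 5 (#4 pop() → empty): stack <>
after step 6 (#6 push(40)): stack <40>

linearizable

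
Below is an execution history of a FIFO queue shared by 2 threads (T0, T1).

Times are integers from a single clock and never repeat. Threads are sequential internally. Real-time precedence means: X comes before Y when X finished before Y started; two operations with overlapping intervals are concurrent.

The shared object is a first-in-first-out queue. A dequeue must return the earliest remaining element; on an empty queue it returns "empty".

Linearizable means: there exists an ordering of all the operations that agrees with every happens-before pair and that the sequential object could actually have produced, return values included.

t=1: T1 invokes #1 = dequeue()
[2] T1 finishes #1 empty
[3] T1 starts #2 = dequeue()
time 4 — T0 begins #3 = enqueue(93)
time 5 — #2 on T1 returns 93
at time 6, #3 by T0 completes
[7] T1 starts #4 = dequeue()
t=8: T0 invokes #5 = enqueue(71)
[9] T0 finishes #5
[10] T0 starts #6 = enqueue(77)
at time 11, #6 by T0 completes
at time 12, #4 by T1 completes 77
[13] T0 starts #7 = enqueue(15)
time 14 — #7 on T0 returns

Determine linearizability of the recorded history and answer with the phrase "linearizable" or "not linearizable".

the violation lands at event 12, #4's response at time 12: events 1..11 linearize, events 1..12 do not
real-time-consistent orders of the 6 completed operations: 6 — all fail the FIFO queue replay
one such order, #1, #2, #3, #4, #5, #6, breaks at step 2 where #2 dequeue() → 93 is illegal
one such order, #1, #2, #3, #5, #4, #6, breaks at step 2 where #2 dequeue() → 93 is illegal

not linearizable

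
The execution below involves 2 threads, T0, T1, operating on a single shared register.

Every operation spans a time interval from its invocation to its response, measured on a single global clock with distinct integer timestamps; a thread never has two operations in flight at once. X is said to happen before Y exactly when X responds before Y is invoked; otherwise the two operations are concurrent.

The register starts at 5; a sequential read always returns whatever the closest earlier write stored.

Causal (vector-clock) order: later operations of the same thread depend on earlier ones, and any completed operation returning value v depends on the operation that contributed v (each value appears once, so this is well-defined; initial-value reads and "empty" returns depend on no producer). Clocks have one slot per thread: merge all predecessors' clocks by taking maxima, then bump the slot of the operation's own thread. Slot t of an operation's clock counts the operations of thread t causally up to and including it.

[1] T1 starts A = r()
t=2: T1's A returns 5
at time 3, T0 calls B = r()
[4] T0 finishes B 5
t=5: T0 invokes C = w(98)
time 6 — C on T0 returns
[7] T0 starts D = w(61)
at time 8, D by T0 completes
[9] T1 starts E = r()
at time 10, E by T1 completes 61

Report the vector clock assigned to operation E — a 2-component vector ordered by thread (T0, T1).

(3, 2)

root op A, invoked 1: fresh clock plus T1's own tick → (0, 1)
root op B, invoked 3: fresh clock plus T0's own tick → (1, 0)
VC(C, invoked at 5): max of VC(B)=(1, 0), then +1 on thread T0 → (2, 0)
VC(D, invoked at 7): max of VC(C)=(2, 0), then +1 on thread T0 → (3, 0)
VC(E, invoked at 9): max of VC(A)=(0, 1), VC(D)=(3, 0), then +1 on thread T1 → (3, 2)
target: VC(E) = (3, 2)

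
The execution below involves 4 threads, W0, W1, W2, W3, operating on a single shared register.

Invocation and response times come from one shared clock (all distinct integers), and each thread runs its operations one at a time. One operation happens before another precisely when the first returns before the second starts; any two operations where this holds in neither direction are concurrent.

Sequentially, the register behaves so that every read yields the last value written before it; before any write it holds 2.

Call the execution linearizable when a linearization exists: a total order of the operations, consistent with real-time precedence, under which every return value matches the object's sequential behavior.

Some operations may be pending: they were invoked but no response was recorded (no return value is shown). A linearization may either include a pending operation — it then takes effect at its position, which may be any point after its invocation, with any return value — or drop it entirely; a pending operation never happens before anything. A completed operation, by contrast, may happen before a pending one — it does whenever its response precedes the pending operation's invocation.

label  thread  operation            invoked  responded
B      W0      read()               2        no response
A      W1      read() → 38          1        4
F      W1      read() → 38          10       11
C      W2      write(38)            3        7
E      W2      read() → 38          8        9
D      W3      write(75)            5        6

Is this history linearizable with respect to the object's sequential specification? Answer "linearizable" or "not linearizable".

cut after 8 events: linearizable; cut after 9 events (E responds, time 9): not linearizable
all 3 real-time-respecting orders fail — 4 completed register operations, no legal replay
no completion choice of the 1 pending operation (B) rescues it — every subset was tried
e.g. A, C, D, E (pending dropped): illegal at step 1, since A read() → 38 cannot apply there
e.g. A, D, C, E (pending dropped): illegal at step 1, since A read() → 38 cannot apply there

not linearizable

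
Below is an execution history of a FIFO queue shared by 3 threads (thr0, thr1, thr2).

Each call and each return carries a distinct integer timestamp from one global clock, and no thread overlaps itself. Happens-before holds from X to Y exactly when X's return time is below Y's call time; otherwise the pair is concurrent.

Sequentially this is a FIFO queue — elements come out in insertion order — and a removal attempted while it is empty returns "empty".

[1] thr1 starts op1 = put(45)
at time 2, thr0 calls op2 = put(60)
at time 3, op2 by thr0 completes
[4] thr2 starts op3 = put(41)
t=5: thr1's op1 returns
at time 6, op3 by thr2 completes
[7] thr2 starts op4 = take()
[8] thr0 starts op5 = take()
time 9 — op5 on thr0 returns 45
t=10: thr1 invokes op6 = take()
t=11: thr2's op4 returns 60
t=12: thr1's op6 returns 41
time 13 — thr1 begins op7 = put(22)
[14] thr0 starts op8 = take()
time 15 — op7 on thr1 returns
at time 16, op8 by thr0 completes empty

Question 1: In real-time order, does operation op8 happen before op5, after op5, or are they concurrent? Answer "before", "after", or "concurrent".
op8 spans [14,16], op5 spans [8,9]
resp(op5)=9 < inv(op8)=14

after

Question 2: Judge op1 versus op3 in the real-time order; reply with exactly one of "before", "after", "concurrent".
op1 spans [1,5], op3 spans [4,6]
the intervals overlap in both directions

concurrent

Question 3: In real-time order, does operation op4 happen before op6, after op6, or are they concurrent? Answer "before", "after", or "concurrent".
op4 spans [7,11], op6 spans [10,12]
the intervals overlap in both directions

concurrent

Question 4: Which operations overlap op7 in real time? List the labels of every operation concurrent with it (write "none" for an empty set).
concurrent with op7 ([13,15]): every op whose interval crosses 13..15
op1 [1,5]: before
op2 [2,3]: before
op3 [4,6]: before
op4 [7,11]: before
op5 [8,9]: before
op6 [10,12]: before
op8 [14,16]: concurrent

op8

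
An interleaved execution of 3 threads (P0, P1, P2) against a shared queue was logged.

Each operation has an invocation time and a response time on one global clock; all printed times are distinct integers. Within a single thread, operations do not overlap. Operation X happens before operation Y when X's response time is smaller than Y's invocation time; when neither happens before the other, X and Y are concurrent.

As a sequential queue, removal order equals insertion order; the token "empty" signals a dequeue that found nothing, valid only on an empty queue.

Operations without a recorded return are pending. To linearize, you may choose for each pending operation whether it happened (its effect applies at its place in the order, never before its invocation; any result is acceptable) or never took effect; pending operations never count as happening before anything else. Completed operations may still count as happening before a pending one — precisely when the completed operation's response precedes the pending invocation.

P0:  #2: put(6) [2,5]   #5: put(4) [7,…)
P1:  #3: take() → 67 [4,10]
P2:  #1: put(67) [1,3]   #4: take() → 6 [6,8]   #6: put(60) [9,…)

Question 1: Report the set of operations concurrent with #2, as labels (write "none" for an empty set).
Answer: #1, #3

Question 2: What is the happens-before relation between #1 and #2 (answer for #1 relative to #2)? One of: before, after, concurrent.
Answer: concurrent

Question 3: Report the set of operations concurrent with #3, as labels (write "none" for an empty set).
Answer: #2, #4, #5, #6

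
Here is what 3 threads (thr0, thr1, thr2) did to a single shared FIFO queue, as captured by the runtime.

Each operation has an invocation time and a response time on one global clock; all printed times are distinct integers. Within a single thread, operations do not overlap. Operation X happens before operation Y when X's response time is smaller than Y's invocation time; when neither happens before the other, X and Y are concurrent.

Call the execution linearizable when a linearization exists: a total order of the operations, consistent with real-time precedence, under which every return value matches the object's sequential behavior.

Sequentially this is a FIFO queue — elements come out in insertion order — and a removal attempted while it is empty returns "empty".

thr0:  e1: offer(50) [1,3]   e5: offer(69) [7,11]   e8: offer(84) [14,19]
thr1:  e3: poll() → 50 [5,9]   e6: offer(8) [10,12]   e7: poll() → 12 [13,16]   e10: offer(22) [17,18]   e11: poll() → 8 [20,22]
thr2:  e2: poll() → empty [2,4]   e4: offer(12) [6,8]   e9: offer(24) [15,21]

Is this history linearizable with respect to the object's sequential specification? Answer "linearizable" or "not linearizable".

witness order: e2, e1, e3, e4, e6, e5, e7, e8, e9, e10, e11
after step 1 (e2 poll() → empty): queue <>
after step 2 (e1 offer(50)): queue <50>
after step 3 (e3 poll() → 50): queue <>
after step 4 (e4 offer(12)): queue <12>
after step 5 (e6 offer(8)): queue <12,8>
after step 6 (e5 offer(69)): queue <12,8,69>
after step 7 (e7 poll() → 12): queue <8,69>
after step 8 (e8 offer(84)): queue <8,69,84>
after step 9 (e9 offer(24)): queue <8,69,84,24>
after step 10 (e10 offer(22)): queue <8,69,84,24,22>
after step 11 (e11 poll() → 8): queue <69,84,24,22>

linearizable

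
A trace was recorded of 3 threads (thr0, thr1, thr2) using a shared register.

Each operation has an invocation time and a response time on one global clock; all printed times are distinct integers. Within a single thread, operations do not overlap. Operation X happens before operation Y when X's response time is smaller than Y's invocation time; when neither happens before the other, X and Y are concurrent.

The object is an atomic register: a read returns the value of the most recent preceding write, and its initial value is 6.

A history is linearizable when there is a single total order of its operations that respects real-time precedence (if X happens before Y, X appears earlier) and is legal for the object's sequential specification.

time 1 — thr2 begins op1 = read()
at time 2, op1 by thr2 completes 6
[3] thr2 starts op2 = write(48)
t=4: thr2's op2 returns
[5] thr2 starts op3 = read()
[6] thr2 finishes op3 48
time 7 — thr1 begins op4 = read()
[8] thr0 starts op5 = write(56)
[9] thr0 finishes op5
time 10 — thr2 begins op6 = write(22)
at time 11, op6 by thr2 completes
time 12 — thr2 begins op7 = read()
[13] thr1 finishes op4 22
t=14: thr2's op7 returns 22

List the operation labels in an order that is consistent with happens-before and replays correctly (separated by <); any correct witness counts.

op1 < op2 < op3 < op5 < op6 < op4 < op7

1. op1 read() → 6, leaving value 6
2. op2 write(48), leaving value 48
3. op3 read() → 48, leaving value 48
4. op5 write(56), leaving value 56
5. op6 write(22), leaving value 22
6. op4 read() → 22, leaving value 22
7. op7 read() → 22, leaving value 22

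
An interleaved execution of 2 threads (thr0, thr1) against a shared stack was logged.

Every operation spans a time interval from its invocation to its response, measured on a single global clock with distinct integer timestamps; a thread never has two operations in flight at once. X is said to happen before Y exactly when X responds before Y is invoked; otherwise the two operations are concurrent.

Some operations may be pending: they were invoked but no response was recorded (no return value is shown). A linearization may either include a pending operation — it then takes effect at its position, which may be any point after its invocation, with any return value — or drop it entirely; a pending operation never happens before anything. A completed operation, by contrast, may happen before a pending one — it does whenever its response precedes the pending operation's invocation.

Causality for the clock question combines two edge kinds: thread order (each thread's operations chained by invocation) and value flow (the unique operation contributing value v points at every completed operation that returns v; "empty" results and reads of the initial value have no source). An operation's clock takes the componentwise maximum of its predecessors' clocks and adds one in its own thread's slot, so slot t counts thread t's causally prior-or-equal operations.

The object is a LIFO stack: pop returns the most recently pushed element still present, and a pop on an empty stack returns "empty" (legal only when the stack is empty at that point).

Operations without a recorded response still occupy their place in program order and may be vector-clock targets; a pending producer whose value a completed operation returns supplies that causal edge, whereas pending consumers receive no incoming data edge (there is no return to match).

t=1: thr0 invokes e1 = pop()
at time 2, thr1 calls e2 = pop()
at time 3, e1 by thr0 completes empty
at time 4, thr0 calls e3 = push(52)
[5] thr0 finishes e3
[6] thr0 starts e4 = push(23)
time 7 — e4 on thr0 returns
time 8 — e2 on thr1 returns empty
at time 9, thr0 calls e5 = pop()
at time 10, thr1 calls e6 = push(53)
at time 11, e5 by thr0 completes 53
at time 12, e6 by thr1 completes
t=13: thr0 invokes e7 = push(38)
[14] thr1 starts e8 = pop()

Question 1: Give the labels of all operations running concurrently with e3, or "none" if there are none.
concurrent with e3 ([4,5]): every op whose interval crosses 4..5
e1 [1,3]: before
e2 [2,8]: concurrent
e4 [6,7]: after
e5 [9,11]: after
e6 [10,12]: after
e7 [13,…): after
e8 [14,…): after

e2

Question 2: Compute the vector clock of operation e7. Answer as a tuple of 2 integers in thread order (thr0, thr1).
invoked at 2, e2 has no predecessors; its own thr1 bump gives (0, 1)
invoked at 1, e1 has no predecessors; its own thr0 bump gives (1, 0)
merge at e6 (invoked 10): VC(e2)=(0, 1), own-thread bump on thr1 → (0, 2)
merge at e3 (invoked 4): VC(e1)=(1, 0), own-thread bump on thr0 → (2, 0)
merge at e8 (invoked 14): VC(e6)=(0, 2), own-thread bump on thr1 → (0, 3)
merge at e4 (invoked 6): VC(e3)=(2, 0), own-thread bump on thr0 → (3, 0)
merge at e5 (invoked 9): VC(e4)=(3, 0), VC(e6)=(0, 2), own-thread bump on thr0 → (4, 2)
merge at e7 (invoked 13): VC(e5)=(4, 2), own-thread bump on thr0 → (5, 2)
target: VC(e7) = (5, 2)

(5, 2)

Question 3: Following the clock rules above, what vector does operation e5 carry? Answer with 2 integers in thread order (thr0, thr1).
no predecessors for e2 (invoked 2): thr1 increments from zero → (0, 1)
no predecessors for e1 (invoked 1): thr0 increments from zero → (1, 0)
from VC(e2)=(0, 1), e6 (invoked 10) maxes components and bumps thr1 → (0, 2)
from VC(e1)=(1, 0), e3 (invoked 4) maxes components and bumps thr0 → (2, 0)
from VC(e6)=(0, 2), e8 (invoked 14) maxes components and bumps thr1 → (0, 3)
from VC(e3)=(2, 0), e4 (invoked 6) maxes components and bumps thr0 → (3, 0)
from VC(e4)=(3, 0), VC(e6)=(0, 2), e5 (invoked 9) maxes components and bumps thr0 → (4, 2)
from VC(e5)=(4, 2), e7 (invoked 13) maxes components and bumps thr0 → (5, 2)
target: VC(e5) = (4, 2)

(4, 2)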